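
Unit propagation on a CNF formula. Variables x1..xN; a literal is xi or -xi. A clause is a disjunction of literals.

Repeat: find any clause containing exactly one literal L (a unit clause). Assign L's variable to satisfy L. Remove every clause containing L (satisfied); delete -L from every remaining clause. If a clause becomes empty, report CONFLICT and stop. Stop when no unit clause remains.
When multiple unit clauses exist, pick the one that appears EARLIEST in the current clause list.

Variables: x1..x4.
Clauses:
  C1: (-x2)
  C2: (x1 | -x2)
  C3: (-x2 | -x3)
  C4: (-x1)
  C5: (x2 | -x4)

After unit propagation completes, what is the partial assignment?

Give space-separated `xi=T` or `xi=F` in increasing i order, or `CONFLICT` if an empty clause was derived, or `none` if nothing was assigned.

Answer: x1=F x2=F x4=F

Derivation:
unit clause [-2] forces x2=F; simplify:
  drop 2 from [2, -4] -> [-4]
  satisfied 3 clause(s); 2 remain; assigned so far: [2]
unit clause [-1] forces x1=F; simplify:
  satisfied 1 clause(s); 1 remain; assigned so far: [1, 2]
unit clause [-4] forces x4=F; simplify:
  satisfied 1 clause(s); 0 remain; assigned so far: [1, 2, 4]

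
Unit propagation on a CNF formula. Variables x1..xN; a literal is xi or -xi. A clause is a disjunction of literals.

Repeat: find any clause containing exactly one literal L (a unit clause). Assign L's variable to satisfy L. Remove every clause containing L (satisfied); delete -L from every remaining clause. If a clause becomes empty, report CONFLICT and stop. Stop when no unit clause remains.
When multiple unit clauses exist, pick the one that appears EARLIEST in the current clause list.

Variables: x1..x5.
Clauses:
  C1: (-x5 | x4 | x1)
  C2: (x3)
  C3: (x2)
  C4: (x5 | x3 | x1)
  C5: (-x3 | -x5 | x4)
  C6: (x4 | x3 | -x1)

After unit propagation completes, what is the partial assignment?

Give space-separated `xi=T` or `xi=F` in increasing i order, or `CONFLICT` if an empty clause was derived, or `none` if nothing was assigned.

Answer: x2=T x3=T

Derivation:
unit clause [3] forces x3=T; simplify:
  drop -3 from [-3, -5, 4] -> [-5, 4]
  satisfied 3 clause(s); 3 remain; assigned so far: [3]
unit clause [2] forces x2=T; simplify:
  satisfied 1 clause(s); 2 remain; assigned so far: [2, 3]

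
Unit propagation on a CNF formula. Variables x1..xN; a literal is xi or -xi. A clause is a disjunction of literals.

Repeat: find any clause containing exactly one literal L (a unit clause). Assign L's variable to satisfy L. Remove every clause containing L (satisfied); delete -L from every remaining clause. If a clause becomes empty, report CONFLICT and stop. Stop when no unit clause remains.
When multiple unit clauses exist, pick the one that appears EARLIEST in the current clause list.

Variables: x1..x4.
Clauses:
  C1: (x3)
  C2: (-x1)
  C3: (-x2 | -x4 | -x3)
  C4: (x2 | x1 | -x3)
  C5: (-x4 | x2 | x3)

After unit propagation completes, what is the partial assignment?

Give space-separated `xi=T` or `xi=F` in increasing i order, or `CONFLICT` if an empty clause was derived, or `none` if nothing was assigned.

Answer: x1=F x2=T x3=T x4=F

Derivation:
unit clause [3] forces x3=T; simplify:
  drop -3 from [-2, -4, -3] -> [-2, -4]
  drop -3 from [2, 1, -3] -> [2, 1]
  satisfied 2 clause(s); 3 remain; assigned so far: [3]
unit clause [-1] forces x1=F; simplify:
  drop 1 from [2, 1] -> [2]
  satisfied 1 clause(s); 2 remain; assigned so far: [1, 3]
unit clause [2] forces x2=T; simplify:
  drop -2 from [-2, -4] -> [-4]
  satisfied 1 clause(s); 1 remain; assigned so far: [1, 2, 3]
unit clause [-4] forces x4=F; simplify:
  satisfied 1 clause(s); 0 remain; assigned so far: [1, 2, 3, 4]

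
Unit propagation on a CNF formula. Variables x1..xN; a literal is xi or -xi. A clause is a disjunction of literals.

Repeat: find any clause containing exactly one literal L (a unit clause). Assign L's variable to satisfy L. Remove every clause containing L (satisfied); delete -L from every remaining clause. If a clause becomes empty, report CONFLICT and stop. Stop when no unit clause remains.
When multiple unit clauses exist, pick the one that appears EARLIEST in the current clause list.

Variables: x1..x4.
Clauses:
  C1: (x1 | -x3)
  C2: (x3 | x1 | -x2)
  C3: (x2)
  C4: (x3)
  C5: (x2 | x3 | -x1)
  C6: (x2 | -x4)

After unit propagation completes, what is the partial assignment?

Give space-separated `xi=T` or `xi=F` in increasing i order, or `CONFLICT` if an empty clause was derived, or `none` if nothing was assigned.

Answer: x1=T x2=T x3=T

Derivation:
unit clause [2] forces x2=T; simplify:
  drop -2 from [3, 1, -2] -> [3, 1]
  satisfied 3 clause(s); 3 remain; assigned so far: [2]
unit clause [3] forces x3=T; simplify:
  drop -3 from [1, -3] -> [1]
  satisfied 2 clause(s); 1 remain; assigned so far: [2, 3]
unit clause [1] forces x1=T; simplify:
  satisfied 1 clause(s); 0 remain; assigned so far: [1, 2, 3]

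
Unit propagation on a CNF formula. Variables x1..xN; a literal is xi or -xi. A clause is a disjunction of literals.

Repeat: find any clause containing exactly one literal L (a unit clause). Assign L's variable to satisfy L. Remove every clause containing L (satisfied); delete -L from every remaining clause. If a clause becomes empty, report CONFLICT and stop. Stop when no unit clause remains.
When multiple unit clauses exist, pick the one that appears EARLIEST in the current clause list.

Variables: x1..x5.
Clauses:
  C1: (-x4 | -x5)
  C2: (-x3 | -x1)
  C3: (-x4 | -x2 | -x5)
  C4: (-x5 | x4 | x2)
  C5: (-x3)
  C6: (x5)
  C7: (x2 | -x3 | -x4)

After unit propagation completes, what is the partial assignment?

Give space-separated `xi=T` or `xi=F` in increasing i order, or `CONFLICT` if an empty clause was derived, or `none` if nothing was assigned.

Answer: x2=T x3=F x4=F x5=T

Derivation:
unit clause [-3] forces x3=F; simplify:
  satisfied 3 clause(s); 4 remain; assigned so far: [3]
unit clause [5] forces x5=T; simplify:
  drop -5 from [-4, -5] -> [-4]
  drop -5 from [-4, -2, -5] -> [-4, -2]
  drop -5 from [-5, 4, 2] -> [4, 2]
  satisfied 1 clause(s); 3 remain; assigned so far: [3, 5]
unit clause [-4] forces x4=F; simplify:
  drop 4 from [4, 2] -> [2]
  satisfied 2 clause(s); 1 remain; assigned so far: [3, 4, 5]
unit clause [2] forces x2=T; simplify:
  satisfied 1 clause(s); 0 remain; assigned so far: [2, 3, 4, 5]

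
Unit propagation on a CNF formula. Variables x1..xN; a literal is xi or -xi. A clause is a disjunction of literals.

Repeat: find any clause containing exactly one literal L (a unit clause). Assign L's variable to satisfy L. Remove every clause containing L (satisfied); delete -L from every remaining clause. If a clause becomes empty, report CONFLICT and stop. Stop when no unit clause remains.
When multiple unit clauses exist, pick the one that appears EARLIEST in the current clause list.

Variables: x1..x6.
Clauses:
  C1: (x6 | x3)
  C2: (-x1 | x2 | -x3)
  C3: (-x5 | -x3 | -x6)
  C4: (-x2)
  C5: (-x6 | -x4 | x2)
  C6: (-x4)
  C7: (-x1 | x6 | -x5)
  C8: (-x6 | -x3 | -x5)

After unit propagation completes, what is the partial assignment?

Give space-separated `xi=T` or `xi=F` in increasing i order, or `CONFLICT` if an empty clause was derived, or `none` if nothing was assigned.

Answer: x2=F x4=F

Derivation:
unit clause [-2] forces x2=F; simplify:
  drop 2 from [-1, 2, -3] -> [-1, -3]
  drop 2 from [-6, -4, 2] -> [-6, -4]
  satisfied 1 clause(s); 7 remain; assigned so far: [2]
unit clause [-4] forces x4=F; simplify:
  satisfied 2 clause(s); 5 remain; assigned so far: [2, 4]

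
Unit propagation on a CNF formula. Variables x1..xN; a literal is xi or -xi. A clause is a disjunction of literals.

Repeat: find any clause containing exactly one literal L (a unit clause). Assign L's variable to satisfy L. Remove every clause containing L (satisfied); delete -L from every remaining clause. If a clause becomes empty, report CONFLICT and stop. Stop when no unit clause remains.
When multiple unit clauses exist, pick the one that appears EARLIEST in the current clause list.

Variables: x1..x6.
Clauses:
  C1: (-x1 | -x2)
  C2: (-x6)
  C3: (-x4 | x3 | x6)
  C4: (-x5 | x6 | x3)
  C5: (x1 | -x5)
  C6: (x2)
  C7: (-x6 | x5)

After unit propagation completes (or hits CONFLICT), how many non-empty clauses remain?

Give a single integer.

unit clause [-6] forces x6=F; simplify:
  drop 6 from [-4, 3, 6] -> [-4, 3]
  drop 6 from [-5, 6, 3] -> [-5, 3]
  satisfied 2 clause(s); 5 remain; assigned so far: [6]
unit clause [2] forces x2=T; simplify:
  drop -2 from [-1, -2] -> [-1]
  satisfied 1 clause(s); 4 remain; assigned so far: [2, 6]
unit clause [-1] forces x1=F; simplify:
  drop 1 from [1, -5] -> [-5]
  satisfied 1 clause(s); 3 remain; assigned so far: [1, 2, 6]
unit clause [-5] forces x5=F; simplify:
  satisfied 2 clause(s); 1 remain; assigned so far: [1, 2, 5, 6]

Answer: 1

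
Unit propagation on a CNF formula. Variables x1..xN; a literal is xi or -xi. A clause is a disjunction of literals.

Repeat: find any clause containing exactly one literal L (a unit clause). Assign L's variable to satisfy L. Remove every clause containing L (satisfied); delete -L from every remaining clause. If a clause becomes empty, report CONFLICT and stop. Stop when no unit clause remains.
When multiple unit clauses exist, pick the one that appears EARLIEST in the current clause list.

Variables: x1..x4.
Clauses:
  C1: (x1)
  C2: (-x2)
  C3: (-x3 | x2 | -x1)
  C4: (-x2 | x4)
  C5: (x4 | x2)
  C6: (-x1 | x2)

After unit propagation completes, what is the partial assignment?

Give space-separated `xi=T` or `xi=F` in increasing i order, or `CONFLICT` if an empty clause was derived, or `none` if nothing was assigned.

Answer: CONFLICT

Derivation:
unit clause [1] forces x1=T; simplify:
  drop -1 from [-3, 2, -1] -> [-3, 2]
  drop -1 from [-1, 2] -> [2]
  satisfied 1 clause(s); 5 remain; assigned so far: [1]
unit clause [-2] forces x2=F; simplify:
  drop 2 from [-3, 2] -> [-3]
  drop 2 from [4, 2] -> [4]
  drop 2 from [2] -> [] (empty!)
  satisfied 2 clause(s); 3 remain; assigned so far: [1, 2]
CONFLICT (empty clause)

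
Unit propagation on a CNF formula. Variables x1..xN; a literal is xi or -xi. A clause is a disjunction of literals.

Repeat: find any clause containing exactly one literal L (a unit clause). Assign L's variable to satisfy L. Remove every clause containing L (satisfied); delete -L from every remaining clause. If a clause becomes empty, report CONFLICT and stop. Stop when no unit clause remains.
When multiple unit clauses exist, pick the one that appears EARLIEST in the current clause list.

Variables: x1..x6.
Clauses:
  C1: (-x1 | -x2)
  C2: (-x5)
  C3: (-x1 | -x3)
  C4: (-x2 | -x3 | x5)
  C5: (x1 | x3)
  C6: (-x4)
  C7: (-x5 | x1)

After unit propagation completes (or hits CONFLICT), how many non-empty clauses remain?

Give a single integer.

unit clause [-5] forces x5=F; simplify:
  drop 5 from [-2, -3, 5] -> [-2, -3]
  satisfied 2 clause(s); 5 remain; assigned so far: [5]
unit clause [-4] forces x4=F; simplify:
  satisfied 1 clause(s); 4 remain; assigned so far: [4, 5]

Answer: 4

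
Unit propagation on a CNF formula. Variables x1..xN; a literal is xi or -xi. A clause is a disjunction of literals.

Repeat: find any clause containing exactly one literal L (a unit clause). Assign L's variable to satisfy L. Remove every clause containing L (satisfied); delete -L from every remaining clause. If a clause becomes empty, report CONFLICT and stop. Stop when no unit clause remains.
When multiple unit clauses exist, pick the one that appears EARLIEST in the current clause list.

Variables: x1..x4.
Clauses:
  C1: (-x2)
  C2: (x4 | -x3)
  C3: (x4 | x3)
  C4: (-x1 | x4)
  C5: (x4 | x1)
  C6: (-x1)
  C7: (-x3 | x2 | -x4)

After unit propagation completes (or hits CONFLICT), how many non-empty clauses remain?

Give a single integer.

unit clause [-2] forces x2=F; simplify:
  drop 2 from [-3, 2, -4] -> [-3, -4]
  satisfied 1 clause(s); 6 remain; assigned so far: [2]
unit clause [-1] forces x1=F; simplify:
  drop 1 from [4, 1] -> [4]
  satisfied 2 clause(s); 4 remain; assigned so far: [1, 2]
unit clause [4] forces x4=T; simplify:
  drop -4 from [-3, -4] -> [-3]
  satisfied 3 clause(s); 1 remain; assigned so far: [1, 2, 4]
unit clause [-3] forces x3=F; simplify:
  satisfied 1 clause(s); 0 remain; assigned so far: [1, 2, 3, 4]

Answer: 0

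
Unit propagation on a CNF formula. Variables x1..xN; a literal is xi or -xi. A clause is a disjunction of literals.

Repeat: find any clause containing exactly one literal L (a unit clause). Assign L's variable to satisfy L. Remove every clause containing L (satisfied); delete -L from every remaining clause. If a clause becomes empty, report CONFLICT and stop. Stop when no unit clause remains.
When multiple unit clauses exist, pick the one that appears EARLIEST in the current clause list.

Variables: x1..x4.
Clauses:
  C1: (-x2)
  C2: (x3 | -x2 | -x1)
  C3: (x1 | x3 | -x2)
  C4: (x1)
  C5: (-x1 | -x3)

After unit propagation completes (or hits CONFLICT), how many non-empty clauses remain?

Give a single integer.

unit clause [-2] forces x2=F; simplify:
  satisfied 3 clause(s); 2 remain; assigned so far: [2]
unit clause [1] forces x1=T; simplify:
  drop -1 from [-1, -3] -> [-3]
  satisfied 1 clause(s); 1 remain; assigned so far: [1, 2]
unit clause [-3] forces x3=F; simplify:
  satisfied 1 clause(s); 0 remain; assigned so far: [1, 2, 3]

Answer: 0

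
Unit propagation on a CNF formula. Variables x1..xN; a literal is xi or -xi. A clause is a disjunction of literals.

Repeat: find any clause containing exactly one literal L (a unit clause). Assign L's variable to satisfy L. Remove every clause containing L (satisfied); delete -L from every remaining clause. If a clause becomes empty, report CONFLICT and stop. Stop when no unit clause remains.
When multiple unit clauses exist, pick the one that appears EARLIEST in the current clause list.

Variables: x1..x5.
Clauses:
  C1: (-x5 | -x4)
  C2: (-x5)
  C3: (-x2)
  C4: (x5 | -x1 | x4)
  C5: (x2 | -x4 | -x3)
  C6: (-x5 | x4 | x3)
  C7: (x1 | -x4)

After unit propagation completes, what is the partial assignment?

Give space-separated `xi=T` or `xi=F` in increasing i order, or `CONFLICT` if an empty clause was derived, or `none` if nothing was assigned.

unit clause [-5] forces x5=F; simplify:
  drop 5 from [5, -1, 4] -> [-1, 4]
  satisfied 3 clause(s); 4 remain; assigned so far: [5]
unit clause [-2] forces x2=F; simplify:
  drop 2 from [2, -4, -3] -> [-4, -3]
  satisfied 1 clause(s); 3 remain; assigned so far: [2, 5]

Answer: x2=F x5=F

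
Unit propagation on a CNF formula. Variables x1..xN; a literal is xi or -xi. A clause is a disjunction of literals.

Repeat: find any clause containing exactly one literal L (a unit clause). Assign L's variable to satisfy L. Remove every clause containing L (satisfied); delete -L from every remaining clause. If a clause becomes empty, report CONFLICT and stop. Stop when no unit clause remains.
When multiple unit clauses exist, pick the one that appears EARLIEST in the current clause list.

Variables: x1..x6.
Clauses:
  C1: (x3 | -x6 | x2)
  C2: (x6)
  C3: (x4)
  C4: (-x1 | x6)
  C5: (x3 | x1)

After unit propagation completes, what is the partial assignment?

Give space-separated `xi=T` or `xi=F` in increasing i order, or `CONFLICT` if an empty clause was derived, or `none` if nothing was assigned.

Answer: x4=T x6=T

Derivation:
unit clause [6] forces x6=T; simplify:
  drop -6 from [3, -6, 2] -> [3, 2]
  satisfied 2 clause(s); 3 remain; assigned so far: [6]
unit clause [4] forces x4=T; simplify:
  satisfied 1 clause(s); 2 remain; assigned so far: [4, 6]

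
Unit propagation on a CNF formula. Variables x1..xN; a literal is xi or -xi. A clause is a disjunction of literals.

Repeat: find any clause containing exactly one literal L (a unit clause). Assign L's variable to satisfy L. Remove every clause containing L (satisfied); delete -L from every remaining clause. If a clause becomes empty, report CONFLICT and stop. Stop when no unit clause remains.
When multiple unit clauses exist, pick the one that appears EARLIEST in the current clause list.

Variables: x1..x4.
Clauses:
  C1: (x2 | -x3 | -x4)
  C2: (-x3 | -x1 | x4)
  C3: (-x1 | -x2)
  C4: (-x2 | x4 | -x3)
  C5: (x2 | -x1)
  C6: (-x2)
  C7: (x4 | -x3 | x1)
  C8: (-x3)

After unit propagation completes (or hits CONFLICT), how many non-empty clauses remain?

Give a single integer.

Answer: 0

Derivation:
unit clause [-2] forces x2=F; simplify:
  drop 2 from [2, -3, -4] -> [-3, -4]
  drop 2 from [2, -1] -> [-1]
  satisfied 3 clause(s); 5 remain; assigned so far: [2]
unit clause [-1] forces x1=F; simplify:
  drop 1 from [4, -3, 1] -> [4, -3]
  satisfied 2 clause(s); 3 remain; assigned so far: [1, 2]
unit clause [-3] forces x3=F; simplify:
  satisfied 3 clause(s); 0 remain; assigned so far: [1, 2, 3]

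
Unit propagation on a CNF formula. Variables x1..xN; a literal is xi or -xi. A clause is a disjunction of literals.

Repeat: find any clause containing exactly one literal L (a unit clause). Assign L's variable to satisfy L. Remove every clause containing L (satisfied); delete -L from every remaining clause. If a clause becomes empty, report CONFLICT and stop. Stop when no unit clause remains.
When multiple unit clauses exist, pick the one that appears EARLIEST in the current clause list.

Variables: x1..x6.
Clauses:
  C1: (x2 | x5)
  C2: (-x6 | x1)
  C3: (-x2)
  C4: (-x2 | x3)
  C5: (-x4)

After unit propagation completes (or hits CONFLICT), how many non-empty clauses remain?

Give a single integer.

unit clause [-2] forces x2=F; simplify:
  drop 2 from [2, 5] -> [5]
  satisfied 2 clause(s); 3 remain; assigned so far: [2]
unit clause [5] forces x5=T; simplify:
  satisfied 1 clause(s); 2 remain; assigned so far: [2, 5]
unit clause [-4] forces x4=F; simplify:
  satisfied 1 clause(s); 1 remain; assigned so far: [2, 4, 5]

Answer: 1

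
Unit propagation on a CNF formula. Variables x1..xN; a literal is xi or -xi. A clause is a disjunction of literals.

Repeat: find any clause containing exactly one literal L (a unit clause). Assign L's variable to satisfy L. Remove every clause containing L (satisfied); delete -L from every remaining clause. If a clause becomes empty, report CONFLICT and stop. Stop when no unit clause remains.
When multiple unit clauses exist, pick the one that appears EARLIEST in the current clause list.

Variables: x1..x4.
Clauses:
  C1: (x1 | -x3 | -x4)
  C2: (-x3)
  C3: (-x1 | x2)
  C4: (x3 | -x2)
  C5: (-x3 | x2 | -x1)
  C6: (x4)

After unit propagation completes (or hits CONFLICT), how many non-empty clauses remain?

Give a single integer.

Answer: 0

Derivation:
unit clause [-3] forces x3=F; simplify:
  drop 3 from [3, -2] -> [-2]
  satisfied 3 clause(s); 3 remain; assigned so far: [3]
unit clause [-2] forces x2=F; simplify:
  drop 2 from [-1, 2] -> [-1]
  satisfied 1 clause(s); 2 remain; assigned so far: [2, 3]
unit clause [-1] forces x1=F; simplify:
  satisfied 1 clause(s); 1 remain; assigned so far: [1, 2, 3]
unit clause [4] forces x4=T; simplify:
  satisfied 1 clause(s); 0 remain; assigned so far: [1, 2, 3, 4]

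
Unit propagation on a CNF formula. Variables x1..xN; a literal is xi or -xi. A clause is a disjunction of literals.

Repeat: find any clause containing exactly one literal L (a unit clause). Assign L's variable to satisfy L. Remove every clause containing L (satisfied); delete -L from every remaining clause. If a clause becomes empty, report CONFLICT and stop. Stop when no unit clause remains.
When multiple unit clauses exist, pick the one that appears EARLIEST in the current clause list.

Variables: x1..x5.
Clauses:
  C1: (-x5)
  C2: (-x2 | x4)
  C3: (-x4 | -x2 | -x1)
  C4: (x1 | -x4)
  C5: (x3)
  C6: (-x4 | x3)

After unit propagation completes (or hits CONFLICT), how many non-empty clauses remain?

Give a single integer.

unit clause [-5] forces x5=F; simplify:
  satisfied 1 clause(s); 5 remain; assigned so far: [5]
unit clause [3] forces x3=T; simplify:
  satisfied 2 clause(s); 3 remain; assigned so far: [3, 5]

Answer: 3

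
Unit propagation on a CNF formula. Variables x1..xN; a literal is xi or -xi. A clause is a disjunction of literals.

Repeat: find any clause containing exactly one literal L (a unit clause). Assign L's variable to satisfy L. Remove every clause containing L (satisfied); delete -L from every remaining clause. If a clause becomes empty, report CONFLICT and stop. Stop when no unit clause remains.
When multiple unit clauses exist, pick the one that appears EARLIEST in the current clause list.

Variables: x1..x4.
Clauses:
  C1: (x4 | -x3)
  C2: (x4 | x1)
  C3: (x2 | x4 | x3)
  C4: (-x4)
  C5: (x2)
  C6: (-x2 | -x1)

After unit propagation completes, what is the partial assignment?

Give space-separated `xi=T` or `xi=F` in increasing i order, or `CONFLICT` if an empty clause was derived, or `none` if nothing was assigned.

Answer: CONFLICT

Derivation:
unit clause [-4] forces x4=F; simplify:
  drop 4 from [4, -3] -> [-3]
  drop 4 from [4, 1] -> [1]
  drop 4 from [2, 4, 3] -> [2, 3]
  satisfied 1 clause(s); 5 remain; assigned so far: [4]
unit clause [-3] forces x3=F; simplify:
  drop 3 from [2, 3] -> [2]
  satisfied 1 clause(s); 4 remain; assigned so far: [3, 4]
unit clause [1] forces x1=T; simplify:
  drop -1 from [-2, -1] -> [-2]
  satisfied 1 clause(s); 3 remain; assigned so far: [1, 3, 4]
unit clause [2] forces x2=T; simplify:
  drop -2 from [-2] -> [] (empty!)
  satisfied 2 clause(s); 1 remain; assigned so far: [1, 2, 3, 4]
CONFLICT (empty clause)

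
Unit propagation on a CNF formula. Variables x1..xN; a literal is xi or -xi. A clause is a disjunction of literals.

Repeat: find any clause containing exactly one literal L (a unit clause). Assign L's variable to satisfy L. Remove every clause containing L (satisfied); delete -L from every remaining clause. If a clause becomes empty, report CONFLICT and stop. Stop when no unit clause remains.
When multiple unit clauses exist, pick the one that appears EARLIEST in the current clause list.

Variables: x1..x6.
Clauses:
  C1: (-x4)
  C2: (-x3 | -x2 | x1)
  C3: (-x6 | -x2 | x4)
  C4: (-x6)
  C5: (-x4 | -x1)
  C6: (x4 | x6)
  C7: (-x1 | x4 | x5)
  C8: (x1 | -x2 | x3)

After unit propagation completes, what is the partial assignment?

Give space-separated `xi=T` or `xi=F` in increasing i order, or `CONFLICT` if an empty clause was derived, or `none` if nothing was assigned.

unit clause [-4] forces x4=F; simplify:
  drop 4 from [-6, -2, 4] -> [-6, -2]
  drop 4 from [4, 6] -> [6]
  drop 4 from [-1, 4, 5] -> [-1, 5]
  satisfied 2 clause(s); 6 remain; assigned so far: [4]
unit clause [-6] forces x6=F; simplify:
  drop 6 from [6] -> [] (empty!)
  satisfied 2 clause(s); 4 remain; assigned so far: [4, 6]
CONFLICT (empty clause)

Answer: CONFLICT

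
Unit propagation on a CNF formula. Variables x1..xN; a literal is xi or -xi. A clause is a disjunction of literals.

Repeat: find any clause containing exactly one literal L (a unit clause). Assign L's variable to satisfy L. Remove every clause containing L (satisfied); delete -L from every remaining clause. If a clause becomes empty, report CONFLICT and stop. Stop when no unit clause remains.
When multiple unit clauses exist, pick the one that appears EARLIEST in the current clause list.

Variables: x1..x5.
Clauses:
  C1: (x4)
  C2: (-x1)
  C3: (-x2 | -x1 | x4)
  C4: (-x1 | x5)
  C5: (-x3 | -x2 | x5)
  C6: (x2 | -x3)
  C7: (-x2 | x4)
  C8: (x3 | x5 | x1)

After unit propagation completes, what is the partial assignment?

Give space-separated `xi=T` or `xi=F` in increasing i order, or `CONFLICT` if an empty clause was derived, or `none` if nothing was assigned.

Answer: x1=F x4=T

Derivation:
unit clause [4] forces x4=T; simplify:
  satisfied 3 clause(s); 5 remain; assigned so far: [4]
unit clause [-1] forces x1=F; simplify:
  drop 1 from [3, 5, 1] -> [3, 5]
  satisfied 2 clause(s); 3 remain; assigned so far: [1, 4]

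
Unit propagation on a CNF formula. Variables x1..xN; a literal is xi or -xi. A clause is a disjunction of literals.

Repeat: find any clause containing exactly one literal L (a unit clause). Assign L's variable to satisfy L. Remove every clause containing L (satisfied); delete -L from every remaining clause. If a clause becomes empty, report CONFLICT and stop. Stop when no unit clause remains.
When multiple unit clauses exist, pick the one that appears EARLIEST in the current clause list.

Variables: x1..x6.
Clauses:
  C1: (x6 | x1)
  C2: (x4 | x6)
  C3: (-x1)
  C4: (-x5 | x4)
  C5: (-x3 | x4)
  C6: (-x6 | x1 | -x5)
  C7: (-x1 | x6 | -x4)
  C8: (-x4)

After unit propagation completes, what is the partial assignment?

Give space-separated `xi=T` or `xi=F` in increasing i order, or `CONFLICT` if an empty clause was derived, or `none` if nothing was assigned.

unit clause [-1] forces x1=F; simplify:
  drop 1 from [6, 1] -> [6]
  drop 1 from [-6, 1, -5] -> [-6, -5]
  satisfied 2 clause(s); 6 remain; assigned so far: [1]
unit clause [6] forces x6=T; simplify:
  drop -6 from [-6, -5] -> [-5]
  satisfied 2 clause(s); 4 remain; assigned so far: [1, 6]
unit clause [-5] forces x5=F; simplify:
  satisfied 2 clause(s); 2 remain; assigned so far: [1, 5, 6]
unit clause [-4] forces x4=F; simplify:
  drop 4 from [-3, 4] -> [-3]
  satisfied 1 clause(s); 1 remain; assigned so far: [1, 4, 5, 6]
unit clause [-3] forces x3=F; simplify:
  satisfied 1 clause(s); 0 remain; assigned so far: [1, 3, 4, 5, 6]

Answer: x1=F x3=F x4=F x5=F x6=T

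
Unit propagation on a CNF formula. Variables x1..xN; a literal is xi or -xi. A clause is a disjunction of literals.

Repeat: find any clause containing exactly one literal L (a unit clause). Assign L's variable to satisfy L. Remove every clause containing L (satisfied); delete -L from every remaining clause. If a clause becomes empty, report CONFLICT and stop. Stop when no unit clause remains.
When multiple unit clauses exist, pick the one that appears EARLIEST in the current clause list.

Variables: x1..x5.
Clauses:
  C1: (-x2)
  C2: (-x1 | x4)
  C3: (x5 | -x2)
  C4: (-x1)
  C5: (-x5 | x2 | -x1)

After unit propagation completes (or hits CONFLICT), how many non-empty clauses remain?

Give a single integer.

unit clause [-2] forces x2=F; simplify:
  drop 2 from [-5, 2, -1] -> [-5, -1]
  satisfied 2 clause(s); 3 remain; assigned so far: [2]
unit clause [-1] forces x1=F; simplify:
  satisfied 3 clause(s); 0 remain; assigned so far: [1, 2]

Answer: 0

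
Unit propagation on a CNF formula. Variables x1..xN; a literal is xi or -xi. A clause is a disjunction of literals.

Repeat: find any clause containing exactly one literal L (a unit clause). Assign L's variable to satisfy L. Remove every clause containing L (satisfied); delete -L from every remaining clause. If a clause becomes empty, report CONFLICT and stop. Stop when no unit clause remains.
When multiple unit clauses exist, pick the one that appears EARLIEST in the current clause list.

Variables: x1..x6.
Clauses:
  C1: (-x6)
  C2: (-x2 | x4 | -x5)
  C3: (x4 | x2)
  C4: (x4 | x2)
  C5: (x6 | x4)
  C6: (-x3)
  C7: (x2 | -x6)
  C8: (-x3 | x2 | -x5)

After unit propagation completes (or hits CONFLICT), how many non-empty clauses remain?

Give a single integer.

unit clause [-6] forces x6=F; simplify:
  drop 6 from [6, 4] -> [4]
  satisfied 2 clause(s); 6 remain; assigned so far: [6]
unit clause [4] forces x4=T; simplify:
  satisfied 4 clause(s); 2 remain; assigned so far: [4, 6]
unit clause [-3] forces x3=F; simplify:
  satisfied 2 clause(s); 0 remain; assigned so far: [3, 4, 6]

Answer: 0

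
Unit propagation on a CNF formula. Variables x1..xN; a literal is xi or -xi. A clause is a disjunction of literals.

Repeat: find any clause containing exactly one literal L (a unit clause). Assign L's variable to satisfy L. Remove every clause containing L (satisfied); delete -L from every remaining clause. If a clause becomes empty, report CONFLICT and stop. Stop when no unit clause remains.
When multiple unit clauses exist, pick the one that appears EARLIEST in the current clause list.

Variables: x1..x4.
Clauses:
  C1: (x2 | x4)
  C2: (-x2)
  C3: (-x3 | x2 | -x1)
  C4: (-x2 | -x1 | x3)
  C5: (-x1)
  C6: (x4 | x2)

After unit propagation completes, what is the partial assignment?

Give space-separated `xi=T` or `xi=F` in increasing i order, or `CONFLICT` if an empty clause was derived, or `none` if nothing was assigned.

unit clause [-2] forces x2=F; simplify:
  drop 2 from [2, 4] -> [4]
  drop 2 from [-3, 2, -1] -> [-3, -1]
  drop 2 from [4, 2] -> [4]
  satisfied 2 clause(s); 4 remain; assigned so far: [2]
unit clause [4] forces x4=T; simplify:
  satisfied 2 clause(s); 2 remain; assigned so far: [2, 4]
unit clause [-1] forces x1=F; simplify:
  satisfied 2 clause(s); 0 remain; assigned so far: [1, 2, 4]

Answer: x1=F x2=F x4=T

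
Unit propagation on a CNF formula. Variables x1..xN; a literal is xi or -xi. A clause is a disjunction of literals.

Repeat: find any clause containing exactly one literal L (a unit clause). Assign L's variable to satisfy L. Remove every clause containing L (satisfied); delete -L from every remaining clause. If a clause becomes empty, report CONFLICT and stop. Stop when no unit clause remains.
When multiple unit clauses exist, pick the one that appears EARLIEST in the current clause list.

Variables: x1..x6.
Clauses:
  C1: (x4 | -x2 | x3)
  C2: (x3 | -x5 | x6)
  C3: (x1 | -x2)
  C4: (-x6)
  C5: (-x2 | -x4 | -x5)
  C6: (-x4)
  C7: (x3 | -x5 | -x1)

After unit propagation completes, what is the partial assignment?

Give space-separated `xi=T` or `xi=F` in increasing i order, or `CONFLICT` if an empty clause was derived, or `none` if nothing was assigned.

unit clause [-6] forces x6=F; simplify:
  drop 6 from [3, -5, 6] -> [3, -5]
  satisfied 1 clause(s); 6 remain; assigned so far: [6]
unit clause [-4] forces x4=F; simplify:
  drop 4 from [4, -2, 3] -> [-2, 3]
  satisfied 2 clause(s); 4 remain; assigned so far: [4, 6]

Answer: x4=F x6=F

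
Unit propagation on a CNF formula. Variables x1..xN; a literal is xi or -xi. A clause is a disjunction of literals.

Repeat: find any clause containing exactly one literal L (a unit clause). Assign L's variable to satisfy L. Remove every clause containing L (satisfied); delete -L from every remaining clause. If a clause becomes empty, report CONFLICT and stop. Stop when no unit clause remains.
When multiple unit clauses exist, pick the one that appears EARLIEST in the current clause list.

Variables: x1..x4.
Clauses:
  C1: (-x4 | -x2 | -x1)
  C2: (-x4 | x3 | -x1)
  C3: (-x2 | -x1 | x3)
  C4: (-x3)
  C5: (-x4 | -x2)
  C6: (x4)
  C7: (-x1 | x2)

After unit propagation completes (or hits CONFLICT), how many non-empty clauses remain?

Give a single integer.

unit clause [-3] forces x3=F; simplify:
  drop 3 from [-4, 3, -1] -> [-4, -1]
  drop 3 from [-2, -1, 3] -> [-2, -1]
  satisfied 1 clause(s); 6 remain; assigned so far: [3]
unit clause [4] forces x4=T; simplify:
  drop -4 from [-4, -2, -1] -> [-2, -1]
  drop -4 from [-4, -1] -> [-1]
  drop -4 from [-4, -2] -> [-2]
  satisfied 1 clause(s); 5 remain; assigned so far: [3, 4]
unit clause [-1] forces x1=F; simplify:
  satisfied 4 clause(s); 1 remain; assigned so far: [1, 3, 4]
unit clause [-2] forces x2=F; simplify:
  satisfied 1 clause(s); 0 remain; assigned so far: [1, 2, 3, 4]

Answer: 0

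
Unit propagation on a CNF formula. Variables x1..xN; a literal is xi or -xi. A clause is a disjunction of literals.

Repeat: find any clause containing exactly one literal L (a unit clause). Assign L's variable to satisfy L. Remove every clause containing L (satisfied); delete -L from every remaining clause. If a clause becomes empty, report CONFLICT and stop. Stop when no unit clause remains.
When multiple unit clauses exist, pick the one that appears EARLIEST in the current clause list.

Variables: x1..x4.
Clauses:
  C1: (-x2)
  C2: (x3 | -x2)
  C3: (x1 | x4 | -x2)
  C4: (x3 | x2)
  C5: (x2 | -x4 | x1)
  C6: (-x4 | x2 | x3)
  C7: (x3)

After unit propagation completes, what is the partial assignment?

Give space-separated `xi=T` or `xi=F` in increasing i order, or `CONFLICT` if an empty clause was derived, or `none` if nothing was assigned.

Answer: x2=F x3=T

Derivation:
unit clause [-2] forces x2=F; simplify:
  drop 2 from [3, 2] -> [3]
  drop 2 from [2, -4, 1] -> [-4, 1]
  drop 2 from [-4, 2, 3] -> [-4, 3]
  satisfied 3 clause(s); 4 remain; assigned so far: [2]
unit clause [3] forces x3=T; simplify:
  satisfied 3 clause(s); 1 remain; assigned so far: [2, 3]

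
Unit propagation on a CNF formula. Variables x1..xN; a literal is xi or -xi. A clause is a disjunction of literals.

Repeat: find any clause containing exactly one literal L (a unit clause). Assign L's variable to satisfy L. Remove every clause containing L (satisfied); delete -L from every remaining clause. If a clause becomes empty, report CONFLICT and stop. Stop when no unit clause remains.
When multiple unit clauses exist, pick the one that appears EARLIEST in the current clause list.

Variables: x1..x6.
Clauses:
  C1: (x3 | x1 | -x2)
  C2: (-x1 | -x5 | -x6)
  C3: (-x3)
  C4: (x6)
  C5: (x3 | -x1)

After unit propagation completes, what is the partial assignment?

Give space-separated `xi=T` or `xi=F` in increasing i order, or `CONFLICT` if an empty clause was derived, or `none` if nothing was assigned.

unit clause [-3] forces x3=F; simplify:
  drop 3 from [3, 1, -2] -> [1, -2]
  drop 3 from [3, -1] -> [-1]
  satisfied 1 clause(s); 4 remain; assigned so far: [3]
unit clause [6] forces x6=T; simplify:
  drop -6 from [-1, -5, -6] -> [-1, -5]
  satisfied 1 clause(s); 3 remain; assigned so far: [3, 6]
unit clause [-1] forces x1=F; simplify:
  drop 1 from [1, -2] -> [-2]
  satisfied 2 clause(s); 1 remain; assigned so far: [1, 3, 6]
unit clause [-2] forces x2=F; simplify:
  satisfied 1 clause(s); 0 remain; assigned so far: [1, 2, 3, 6]

Answer: x1=F x2=F x3=F x6=T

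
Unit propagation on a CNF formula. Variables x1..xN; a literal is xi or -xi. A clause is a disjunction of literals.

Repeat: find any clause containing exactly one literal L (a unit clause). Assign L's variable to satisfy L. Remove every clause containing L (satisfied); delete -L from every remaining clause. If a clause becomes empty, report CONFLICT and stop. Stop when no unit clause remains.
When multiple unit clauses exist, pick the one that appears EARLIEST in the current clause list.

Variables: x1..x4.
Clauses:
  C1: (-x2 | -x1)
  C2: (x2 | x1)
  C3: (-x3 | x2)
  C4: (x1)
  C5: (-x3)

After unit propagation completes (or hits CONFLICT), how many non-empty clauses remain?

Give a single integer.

unit clause [1] forces x1=T; simplify:
  drop -1 from [-2, -1] -> [-2]
  satisfied 2 clause(s); 3 remain; assigned so far: [1]
unit clause [-2] forces x2=F; simplify:
  drop 2 from [-3, 2] -> [-3]
  satisfied 1 clause(s); 2 remain; assigned so far: [1, 2]
unit clause [-3] forces x3=F; simplify:
  satisfied 2 clause(s); 0 remain; assigned so far: [1, 2, 3]

Answer: 0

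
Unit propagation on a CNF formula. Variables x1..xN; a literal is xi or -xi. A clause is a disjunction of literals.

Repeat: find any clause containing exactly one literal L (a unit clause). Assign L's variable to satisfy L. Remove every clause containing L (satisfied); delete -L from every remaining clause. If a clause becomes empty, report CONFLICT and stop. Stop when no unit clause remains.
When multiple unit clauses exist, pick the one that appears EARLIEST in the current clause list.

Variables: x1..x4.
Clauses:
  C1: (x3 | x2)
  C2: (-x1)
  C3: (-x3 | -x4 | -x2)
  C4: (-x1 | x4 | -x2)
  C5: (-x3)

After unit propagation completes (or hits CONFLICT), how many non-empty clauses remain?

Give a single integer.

unit clause [-1] forces x1=F; simplify:
  satisfied 2 clause(s); 3 remain; assigned so far: [1]
unit clause [-3] forces x3=F; simplify:
  drop 3 from [3, 2] -> [2]
  satisfied 2 clause(s); 1 remain; assigned so far: [1, 3]
unit clause [2] forces x2=T; simplify:
  satisfied 1 clause(s); 0 remain; assigned so far: [1, 2, 3]

Answer: 0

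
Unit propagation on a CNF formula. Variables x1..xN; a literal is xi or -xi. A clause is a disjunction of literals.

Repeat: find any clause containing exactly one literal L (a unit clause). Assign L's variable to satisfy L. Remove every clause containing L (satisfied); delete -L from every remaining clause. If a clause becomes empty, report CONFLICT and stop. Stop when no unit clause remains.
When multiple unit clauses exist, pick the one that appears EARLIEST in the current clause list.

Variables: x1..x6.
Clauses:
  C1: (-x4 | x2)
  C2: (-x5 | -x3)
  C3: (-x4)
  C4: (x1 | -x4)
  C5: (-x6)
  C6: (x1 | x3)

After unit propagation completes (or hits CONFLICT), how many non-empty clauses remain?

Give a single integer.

Answer: 2

Derivation:
unit clause [-4] forces x4=F; simplify:
  satisfied 3 clause(s); 3 remain; assigned so far: [4]
unit clause [-6] forces x6=F; simplify:
  satisfied 1 clause(s); 2 remain; assigned so far: [4, 6]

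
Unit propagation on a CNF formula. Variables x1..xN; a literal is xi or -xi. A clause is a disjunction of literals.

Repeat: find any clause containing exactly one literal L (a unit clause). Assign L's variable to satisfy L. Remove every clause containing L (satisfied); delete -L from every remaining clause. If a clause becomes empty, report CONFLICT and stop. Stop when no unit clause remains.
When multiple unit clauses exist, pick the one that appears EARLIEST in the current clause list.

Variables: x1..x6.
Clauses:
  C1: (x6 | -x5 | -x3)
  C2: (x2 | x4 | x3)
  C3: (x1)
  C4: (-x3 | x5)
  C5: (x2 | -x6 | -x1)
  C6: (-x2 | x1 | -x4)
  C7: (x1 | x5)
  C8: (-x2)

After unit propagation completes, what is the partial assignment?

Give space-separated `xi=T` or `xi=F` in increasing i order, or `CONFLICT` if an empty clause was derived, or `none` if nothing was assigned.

Answer: x1=T x2=F x6=F

Derivation:
unit clause [1] forces x1=T; simplify:
  drop -1 from [2, -6, -1] -> [2, -6]
  satisfied 3 clause(s); 5 remain; assigned so far: [1]
unit clause [-2] forces x2=F; simplify:
  drop 2 from [2, 4, 3] -> [4, 3]
  drop 2 from [2, -6] -> [-6]
  satisfied 1 clause(s); 4 remain; assigned so far: [1, 2]
unit clause [-6] forces x6=F; simplify:
  drop 6 from [6, -5, -3] -> [-5, -3]
  satisfied 1 clause(s); 3 remain; assigned so far: [1, 2, 6]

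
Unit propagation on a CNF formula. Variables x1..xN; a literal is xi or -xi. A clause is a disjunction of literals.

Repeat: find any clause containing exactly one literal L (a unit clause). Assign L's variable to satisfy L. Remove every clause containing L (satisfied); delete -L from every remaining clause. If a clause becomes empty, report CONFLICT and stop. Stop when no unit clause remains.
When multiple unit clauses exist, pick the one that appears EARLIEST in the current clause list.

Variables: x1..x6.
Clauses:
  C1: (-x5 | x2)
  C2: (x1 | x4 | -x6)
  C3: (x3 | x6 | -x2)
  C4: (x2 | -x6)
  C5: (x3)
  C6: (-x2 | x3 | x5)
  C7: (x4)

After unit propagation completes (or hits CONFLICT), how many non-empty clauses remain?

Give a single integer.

Answer: 2

Derivation:
unit clause [3] forces x3=T; simplify:
  satisfied 3 clause(s); 4 remain; assigned so far: [3]
unit clause [4] forces x4=T; simplify:
  satisfied 2 clause(s); 2 remain; assigned so far: [3, 4]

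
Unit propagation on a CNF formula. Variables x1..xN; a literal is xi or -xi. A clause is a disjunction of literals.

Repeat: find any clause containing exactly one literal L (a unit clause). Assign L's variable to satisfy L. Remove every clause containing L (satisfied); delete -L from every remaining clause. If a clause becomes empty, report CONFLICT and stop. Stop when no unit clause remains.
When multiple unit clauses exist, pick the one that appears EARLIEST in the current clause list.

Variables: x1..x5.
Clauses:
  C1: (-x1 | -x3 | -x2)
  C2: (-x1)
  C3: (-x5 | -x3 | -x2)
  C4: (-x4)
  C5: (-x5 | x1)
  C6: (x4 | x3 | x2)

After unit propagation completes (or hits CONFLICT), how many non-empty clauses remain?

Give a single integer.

unit clause [-1] forces x1=F; simplify:
  drop 1 from [-5, 1] -> [-5]
  satisfied 2 clause(s); 4 remain; assigned so far: [1]
unit clause [-4] forces x4=F; simplify:
  drop 4 from [4, 3, 2] -> [3, 2]
  satisfied 1 clause(s); 3 remain; assigned so far: [1, 4]
unit clause [-5] forces x5=F; simplify:
  satisfied 2 clause(s); 1 remain; assigned so far: [1, 4, 5]

Answer: 1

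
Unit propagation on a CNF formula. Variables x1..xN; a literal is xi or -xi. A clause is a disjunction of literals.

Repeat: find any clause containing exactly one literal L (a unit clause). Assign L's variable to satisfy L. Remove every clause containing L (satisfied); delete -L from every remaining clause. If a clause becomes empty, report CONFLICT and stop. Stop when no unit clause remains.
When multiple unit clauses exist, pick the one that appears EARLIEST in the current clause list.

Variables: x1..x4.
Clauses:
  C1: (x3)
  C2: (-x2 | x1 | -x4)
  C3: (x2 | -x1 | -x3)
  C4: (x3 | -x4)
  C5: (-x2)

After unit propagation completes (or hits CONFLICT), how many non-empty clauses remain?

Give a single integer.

Answer: 0

Derivation:
unit clause [3] forces x3=T; simplify:
  drop -3 from [2, -1, -3] -> [2, -1]
  satisfied 2 clause(s); 3 remain; assigned so far: [3]
unit clause [-2] forces x2=F; simplify:
  drop 2 from [2, -1] -> [-1]
  satisfied 2 clause(s); 1 remain; assigned so far: [2, 3]
unit clause [-1] forces x1=F; simplify:
  satisfied 1 clause(s); 0 remain; assigned so far: [1, 2, 3]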